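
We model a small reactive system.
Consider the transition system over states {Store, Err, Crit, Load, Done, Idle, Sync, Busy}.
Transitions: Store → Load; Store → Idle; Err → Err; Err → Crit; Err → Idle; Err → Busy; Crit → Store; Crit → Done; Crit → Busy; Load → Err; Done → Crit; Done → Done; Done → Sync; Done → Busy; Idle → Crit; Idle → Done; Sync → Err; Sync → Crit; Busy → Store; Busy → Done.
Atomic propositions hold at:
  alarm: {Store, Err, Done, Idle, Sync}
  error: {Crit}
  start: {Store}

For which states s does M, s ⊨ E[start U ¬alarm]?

{Store, Crit, Load, Busy}

Sat(¬alarm) = {Crit, Load, Busy}
E[start U ¬alarm]: least fixpoint, start Z0 = Sat(¬alarm) = {Crit, Load, Busy}, add states in Sat(start) with some successor in Z. Z1 = {Store, Crit, Load, Busy}; fixed.
Sat(E[start U ¬alarm]) = {Store, Crit, Load, Busy}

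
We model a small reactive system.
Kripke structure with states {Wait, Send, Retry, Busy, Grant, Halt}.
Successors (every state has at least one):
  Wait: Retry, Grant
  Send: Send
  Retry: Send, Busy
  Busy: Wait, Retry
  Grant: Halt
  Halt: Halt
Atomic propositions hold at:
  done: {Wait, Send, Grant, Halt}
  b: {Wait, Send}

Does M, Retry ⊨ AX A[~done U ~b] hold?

Sat(~done) = {Retry, Busy}
Sat(~b) = {Retry, Busy, Grant, Halt}
A[~done U ~b]: least fixpoint, start Z0 = Sat(~b) = {Retry, Busy, Grant, Halt}, add states in Sat(~done) with every successor in Z. Already a fixed point.
Sat(A[~done U ~b]) = {Retry, Busy, Grant, Halt}
Sat(AX A[~done U ~b]) = {s : every successor in {Retry, Busy, Grant, Halt}} = {Wait, Grant, Halt}
Retry ∉ Sat(AX A[~done U ~b]) = {Wait, Grant, Halt}, so the formula does not hold at Retry.

No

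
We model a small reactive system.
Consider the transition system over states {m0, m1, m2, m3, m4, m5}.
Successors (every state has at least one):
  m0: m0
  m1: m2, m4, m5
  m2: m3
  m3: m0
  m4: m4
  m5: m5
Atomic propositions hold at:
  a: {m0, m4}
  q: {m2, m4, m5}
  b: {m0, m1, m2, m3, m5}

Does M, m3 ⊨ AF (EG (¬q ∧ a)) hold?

Sat(¬q) = {m0, m1, m3}
Sat(¬q ∧ a) = {m0}
EG (¬q ∧ a): greatest fixpoint, start Z0 = {m0}, keep only states in Sat with some successor in Z. Already a fixed point.
Sat(EG (¬q ∧ a)) = {m0}
AF (EG (¬q ∧ a)): least fixpoint, start Z0 = {m0}, add states with every successor in Z. Z1 = {m0, m3}; Z2 = {m0, m2, m3}; fixed.
Sat(AF (EG (¬q ∧ a))) = {m0, m2, m3}
m3 ∈ Sat(AF (EG (¬q ∧ a))) = {m0, m2, m3}, so the formula holds at m3.

Yes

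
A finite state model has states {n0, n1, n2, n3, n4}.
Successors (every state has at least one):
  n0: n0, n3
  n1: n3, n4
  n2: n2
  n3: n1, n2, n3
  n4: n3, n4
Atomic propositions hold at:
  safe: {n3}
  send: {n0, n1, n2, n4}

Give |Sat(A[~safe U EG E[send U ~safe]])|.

Sat(~safe) = {n0, n1, n2, n4}
E[send U ~safe]: least fixpoint, start Z0 = Sat(~safe) = {n0, n1, n2, n4}, add states in Sat(send) with some successor in Z. Already a fixed point.
Sat(E[send U ~safe]) = {n0, n1, n2, n4}
EG E[send U ~safe]: greatest fixpoint, start Z0 = {n0, n1, n2, n4}, keep only states in Sat with some successor in Z. Already a fixed point.
Sat(EG E[send U ~safe]) = {n0, n1, n2, n4}
A[~safe U EG E[send U ~safe]]: least fixpoint, start Z0 = Sat(EG E[send U ~safe]) = {n0, n1, n2, n4}, add states in Sat(~safe) with every successor in Z. Already a fixed point.
Sat(A[~safe U EG E[send U ~safe]]) = {n0, n1, n2, n4}
|Sat(A[~safe U EG E[send U ~safe]])| = |{n0, n1, n2, n4}| = 4.

4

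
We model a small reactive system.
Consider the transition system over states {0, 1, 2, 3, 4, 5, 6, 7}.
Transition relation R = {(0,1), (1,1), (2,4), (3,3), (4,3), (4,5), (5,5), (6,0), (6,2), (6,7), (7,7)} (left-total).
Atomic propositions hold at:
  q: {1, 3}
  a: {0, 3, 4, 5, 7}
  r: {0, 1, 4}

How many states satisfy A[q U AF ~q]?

Sat(~q) = {0, 2, 4, 5, 6, 7}
AF ~q: least fixpoint, start Z0 = {0, 2, 4, 5, 6, 7}, add states with every successor in Z. Already a fixed point.
Sat(AF ~q) = {0, 2, 4, 5, 6, 7}
A[q U AF ~q]: least fixpoint, start Z0 = Sat(AF ~q) = {0, 2, 4, 5, 6, 7}, add states in Sat(q) with every successor in Z. Already a fixed point.
Sat(A[q U AF ~q]) = {0, 2, 4, 5, 6, 7}
|Sat(A[q U AF ~q])| = |{0, 2, 4, 5, 6, 7}| = 6.

6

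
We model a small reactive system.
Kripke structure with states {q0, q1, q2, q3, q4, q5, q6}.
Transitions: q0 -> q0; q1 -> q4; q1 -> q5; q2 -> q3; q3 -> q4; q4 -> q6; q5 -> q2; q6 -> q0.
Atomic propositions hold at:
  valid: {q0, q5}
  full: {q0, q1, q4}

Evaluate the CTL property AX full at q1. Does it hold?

No

Sat(AX full) = {s : every successor in {q0, q1, q4}} = {q0, q3, q6}
q1 ∉ Sat(AX full) = {q0, q3, q6}, so the formula does not hold at q1.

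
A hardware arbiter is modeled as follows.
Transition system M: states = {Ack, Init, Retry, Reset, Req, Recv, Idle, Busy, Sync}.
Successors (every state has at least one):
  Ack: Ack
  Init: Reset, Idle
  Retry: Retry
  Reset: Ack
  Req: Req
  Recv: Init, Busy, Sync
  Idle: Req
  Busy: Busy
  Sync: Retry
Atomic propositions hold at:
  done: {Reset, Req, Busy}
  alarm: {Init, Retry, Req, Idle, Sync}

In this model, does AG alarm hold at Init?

No

AG alarm: greatest fixpoint, start Z0 = {Init, Retry, Req, Idle, Sync}, keep only states in Sat with every successor in Z. Z1 = {Retry, Req, Idle, Sync}; fixed.
Sat(AG alarm) = {Retry, Req, Idle, Sync}
Init ∉ Sat(AG alarm) = {Retry, Req, Idle, Sync}, so the formula does not hold at Init.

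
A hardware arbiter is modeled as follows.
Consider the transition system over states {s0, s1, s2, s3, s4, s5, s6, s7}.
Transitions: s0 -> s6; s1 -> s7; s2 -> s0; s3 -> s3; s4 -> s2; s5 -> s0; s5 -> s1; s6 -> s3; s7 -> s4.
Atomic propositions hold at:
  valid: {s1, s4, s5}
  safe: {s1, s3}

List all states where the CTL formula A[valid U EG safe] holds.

EG safe: greatest fixpoint, start Z0 = {s1, s3}, keep only states in Sat with some successor in Z. Z1 = {s3}; fixed.
Sat(EG safe) = {s3}
A[valid U EG safe]: least fixpoint, start Z0 = Sat(EG safe) = {s3}, add states in Sat(valid) with every successor in Z. Already a fixed point.
Sat(A[valid U EG safe]) = {s3}

{s3}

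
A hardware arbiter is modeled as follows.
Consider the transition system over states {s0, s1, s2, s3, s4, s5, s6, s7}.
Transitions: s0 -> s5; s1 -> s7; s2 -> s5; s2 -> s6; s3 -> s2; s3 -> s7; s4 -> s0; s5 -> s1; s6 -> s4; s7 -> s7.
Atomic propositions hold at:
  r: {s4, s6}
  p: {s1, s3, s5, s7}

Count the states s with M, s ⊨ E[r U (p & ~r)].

4

Sat(~r) = {s0, s1, s2, s3, s5, s7}
Sat(p & ~r) = {s1, s3, s5, s7}
E[r U (p & ~r)]: least fixpoint, start Z0 = Sat((p & ~r)) = {s1, s3, s5, s7}, add states in Sat(r) with some successor in Z. Already a fixed point.
Sat(E[r U (p & ~r)]) = {s1, s3, s5, s7}
|Sat(E[r U (p & ~r)])| = |{s1, s3, s5, s7}| = 4.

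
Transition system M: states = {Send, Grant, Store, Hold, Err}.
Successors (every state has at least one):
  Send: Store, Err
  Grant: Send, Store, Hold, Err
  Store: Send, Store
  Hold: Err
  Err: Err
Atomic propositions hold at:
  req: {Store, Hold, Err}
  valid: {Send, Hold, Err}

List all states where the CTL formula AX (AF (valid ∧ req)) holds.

Sat(valid ∧ req) = {Hold, Err}
AF (valid ∧ req): least fixpoint, start Z0 = {Hold, Err}, add states with every successor in Z. Already a fixed point.
Sat(AF (valid ∧ req)) = {Hold, Err}
Sat(AX (AF (valid ∧ req))) = {s : every successor in {Hold, Err}} = {Hold, Err}

{Hold, Err}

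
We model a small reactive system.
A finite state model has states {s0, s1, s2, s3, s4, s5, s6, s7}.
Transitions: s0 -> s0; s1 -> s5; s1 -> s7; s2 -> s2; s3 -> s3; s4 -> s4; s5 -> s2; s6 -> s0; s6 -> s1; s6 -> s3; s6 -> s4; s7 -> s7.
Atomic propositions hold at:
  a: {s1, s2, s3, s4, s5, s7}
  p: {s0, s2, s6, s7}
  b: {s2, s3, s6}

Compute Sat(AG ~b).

{s0, s4, s7}

Sat(~b) = {s0, s1, s4, s5, s7}
AG ~b: greatest fixpoint, start Z0 = {s0, s1, s4, s5, s7}, keep only states in Sat with every successor in Z. Z1 = {s0, s1, s4, s7}; Z2 = {s0, s4, s7}; fixed.
Sat(AG ~b) = {s0, s4, s7}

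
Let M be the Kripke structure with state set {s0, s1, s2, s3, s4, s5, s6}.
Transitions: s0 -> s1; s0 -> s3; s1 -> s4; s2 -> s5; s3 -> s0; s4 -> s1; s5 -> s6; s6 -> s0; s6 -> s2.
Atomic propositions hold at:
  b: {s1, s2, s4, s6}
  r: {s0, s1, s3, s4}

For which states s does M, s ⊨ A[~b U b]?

Sat(~b) = {s0, s3, s5}
A[~b U b]: least fixpoint, start Z0 = Sat(b) = {s1, s2, s4, s6}, add states in Sat(~b) with every successor in Z. Z1 = {s1, s2, s4, s5, s6}; fixed.
Sat(A[~b U b]) = {s1, s2, s4, s5, s6}

{s1, s2, s4, s5, s6}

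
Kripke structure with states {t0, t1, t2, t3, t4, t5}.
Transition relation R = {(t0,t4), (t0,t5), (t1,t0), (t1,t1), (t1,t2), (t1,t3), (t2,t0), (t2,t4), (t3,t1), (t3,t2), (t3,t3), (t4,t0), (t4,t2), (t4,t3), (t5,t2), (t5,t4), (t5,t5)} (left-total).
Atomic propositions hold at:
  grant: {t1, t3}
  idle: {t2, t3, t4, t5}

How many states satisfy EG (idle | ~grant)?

Sat(~grant) = {t0, t2, t4, t5}
Sat(idle | ~grant) = {t0, t2, t3, t4, t5}
EG (idle | ~grant): greatest fixpoint, start Z0 = {t0, t2, t3, t4, t5}, keep only states in Sat with some successor in Z. Already a fixed point.
Sat(EG (idle | ~grant)) = {t0, t2, t3, t4, t5}
|Sat(EG (idle | ~grant))| = |{t0, t2, t3, t4, t5}| = 5.

5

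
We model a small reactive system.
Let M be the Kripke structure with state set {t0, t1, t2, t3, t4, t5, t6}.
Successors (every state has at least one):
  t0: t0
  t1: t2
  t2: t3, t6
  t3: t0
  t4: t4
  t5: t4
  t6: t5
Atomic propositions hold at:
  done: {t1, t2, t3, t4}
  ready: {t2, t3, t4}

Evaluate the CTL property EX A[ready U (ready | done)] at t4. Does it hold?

Yes

Sat(ready | done) = {t1, t2, t3, t4}
A[ready U (ready | done)]: least fixpoint, start Z0 = Sat((ready | done)) = {t1, t2, t3, t4}, add states in Sat(ready) with every successor in Z. Already a fixed point.
Sat(A[ready U (ready | done)]) = {t1, t2, t3, t4}
Sat(EX A[ready U (ready | done)]) = {s : some successor in {t1, t2, t3, t4}} = {t1, t2, t4, t5}
t4 ∈ Sat(EX A[ready U (ready | done)]) = {t1, t2, t4, t5}, so the formula holds at t4.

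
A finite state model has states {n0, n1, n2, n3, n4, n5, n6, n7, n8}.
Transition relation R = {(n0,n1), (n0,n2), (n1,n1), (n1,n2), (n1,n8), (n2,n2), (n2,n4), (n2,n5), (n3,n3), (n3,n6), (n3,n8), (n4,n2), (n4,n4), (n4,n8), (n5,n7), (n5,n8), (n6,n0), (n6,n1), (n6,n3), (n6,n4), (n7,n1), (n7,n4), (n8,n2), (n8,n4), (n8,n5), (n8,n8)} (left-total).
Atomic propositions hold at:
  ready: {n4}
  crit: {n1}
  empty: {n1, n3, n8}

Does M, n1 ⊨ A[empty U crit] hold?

Yes

A[empty U crit]: least fixpoint, start Z0 = Sat(crit) = {n1}, add states in Sat(empty) with every successor in Z. Already a fixed point.
Sat(A[empty U crit]) = {n1}
n1 ∈ Sat(A[empty U crit]) = {n1}, so the formula holds at n1.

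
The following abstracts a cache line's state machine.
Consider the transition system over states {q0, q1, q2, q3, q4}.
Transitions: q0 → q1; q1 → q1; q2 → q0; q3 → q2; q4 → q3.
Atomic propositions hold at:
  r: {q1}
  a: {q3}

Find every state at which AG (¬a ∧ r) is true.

{q1}

Sat(¬a) = {q0, q1, q2, q4}
Sat(¬a ∧ r) = {q1}
AG (¬a ∧ r): greatest fixpoint, start Z0 = {q1}, keep only states in Sat with every successor in Z. Already a fixed point.
Sat(AG (¬a ∧ r)) = {q1}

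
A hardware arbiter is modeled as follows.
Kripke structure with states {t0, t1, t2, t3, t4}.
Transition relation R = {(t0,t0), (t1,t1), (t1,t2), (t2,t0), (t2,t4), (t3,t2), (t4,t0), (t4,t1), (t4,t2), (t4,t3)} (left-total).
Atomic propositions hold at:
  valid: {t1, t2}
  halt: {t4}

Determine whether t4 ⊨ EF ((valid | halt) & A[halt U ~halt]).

Yes

Sat(valid | halt) = {t1, t2, t4}
Sat(~halt) = {t0, t1, t2, t3}
A[halt U ~halt]: least fixpoint, start Z0 = Sat(~halt) = {t0, t1, t2, t3}, add states in Sat(halt) with every successor in Z. Z1 = {t0, t1, t2, t3, t4}; fixed.
Sat(A[halt U ~halt]) = {t0, t1, t2, t3, t4}
Sat((valid | halt) & A[halt U ~halt]) = {t1, t2, t4}
EF ((valid | halt) & A[halt U ~halt]): least fixpoint, start Z0 = {t1, t2, t4}, add states with some successor in Z. Z1 = {t1, t2, t3, t4}; fixed.
Sat(EF ((valid | halt) & A[halt U ~halt])) = {t1, t2, t3, t4}
t4 ∈ Sat(EF ((valid | halt) & A[halt U ~halt])) = {t1, t2, t3, t4}, so the formula holds at t4.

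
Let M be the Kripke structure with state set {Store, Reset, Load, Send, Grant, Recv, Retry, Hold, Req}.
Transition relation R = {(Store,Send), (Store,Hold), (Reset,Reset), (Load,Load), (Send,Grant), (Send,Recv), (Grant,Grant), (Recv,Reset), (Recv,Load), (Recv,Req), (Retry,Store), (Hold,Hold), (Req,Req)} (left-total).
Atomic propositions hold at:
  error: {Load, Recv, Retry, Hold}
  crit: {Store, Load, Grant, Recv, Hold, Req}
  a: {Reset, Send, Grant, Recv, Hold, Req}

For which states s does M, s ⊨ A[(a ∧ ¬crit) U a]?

{Reset, Send, Grant, Recv, Hold, Req}

Sat(¬crit) = {Reset, Send, Retry}
Sat(a ∧ ¬crit) = {Reset, Send}
A[(a ∧ ¬crit) U a]: least fixpoint, start Z0 = Sat(a) = {Reset, Send, Grant, Recv, Hold, Req}, add states in Sat(a ∧ ¬crit) with every successor in Z. Already a fixed point.
Sat(A[(a ∧ ¬crit) U a]) = {Reset, Send, Grant, Recv, Hold, Req}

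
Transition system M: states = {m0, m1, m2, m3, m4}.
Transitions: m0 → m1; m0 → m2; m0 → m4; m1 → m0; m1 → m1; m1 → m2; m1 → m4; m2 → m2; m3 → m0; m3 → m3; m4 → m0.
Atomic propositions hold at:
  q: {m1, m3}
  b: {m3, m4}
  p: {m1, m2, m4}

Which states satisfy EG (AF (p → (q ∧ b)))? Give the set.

Sat(q ∧ b) = {m3}
Sat(p → (q ∧ b)) = {m0, m3}
AF (p → (q ∧ b)): least fixpoint, start Z0 = {m0, m3}, add states with every successor in Z. Z1 = {m0, m3, m4}; fixed.
Sat(AF (p → (q ∧ b))) = {m0, m3, m4}
EG (AF (p → (q ∧ b))): greatest fixpoint, start Z0 = {m0, m3, m4}, keep only states in Sat with some successor in Z. Already a fixed point.
Sat(EG (AF (p → (q ∧ b)))) = {m0, m3, m4}

{m0, m3, m4}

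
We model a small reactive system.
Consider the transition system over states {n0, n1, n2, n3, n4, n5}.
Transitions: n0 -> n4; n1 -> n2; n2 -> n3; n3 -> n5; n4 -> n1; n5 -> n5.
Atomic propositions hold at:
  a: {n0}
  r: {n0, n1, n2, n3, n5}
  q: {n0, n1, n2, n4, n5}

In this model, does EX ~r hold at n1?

No

Sat(~r) = {n4}
Sat(EX ~r) = {s : some successor in {n4}} = {n0}
n1 ∉ Sat(EX ~r) = {n0}, so the formula does not hold at n1.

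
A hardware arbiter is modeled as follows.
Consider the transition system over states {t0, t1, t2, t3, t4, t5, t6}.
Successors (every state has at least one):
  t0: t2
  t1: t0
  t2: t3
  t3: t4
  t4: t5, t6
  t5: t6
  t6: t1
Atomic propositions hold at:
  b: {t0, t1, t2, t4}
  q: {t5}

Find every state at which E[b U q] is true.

{t4, t5}

E[b U q]: least fixpoint, start Z0 = Sat(q) = {t5}, add states in Sat(b) with some successor in Z. Z1 = {t4, t5}; fixed.
Sat(E[b U q]) = {t4, t5}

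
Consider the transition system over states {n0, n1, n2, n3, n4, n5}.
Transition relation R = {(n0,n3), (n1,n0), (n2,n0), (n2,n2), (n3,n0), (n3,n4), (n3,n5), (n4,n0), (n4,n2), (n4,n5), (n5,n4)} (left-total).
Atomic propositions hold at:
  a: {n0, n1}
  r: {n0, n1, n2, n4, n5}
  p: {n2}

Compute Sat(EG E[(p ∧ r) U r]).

Sat(p ∧ r) = {n2}
E[(p ∧ r) U r]: least fixpoint, start Z0 = Sat(r) = {n0, n1, n2, n4, n5}, add states in Sat(p ∧ r) with some successor in Z. Already a fixed point.
Sat(E[(p ∧ r) U r]) = {n0, n1, n2, n4, n5}
EG E[(p ∧ r) U r]: greatest fixpoint, start Z0 = {n0, n1, n2, n4, n5}, keep only states in Sat with some successor in Z. Z1 = {n1, n2, n4, n5}; Z2 = {n2, n4, n5}; fixed.
Sat(EG E[(p ∧ r) U r]) = {n2, n4, n5}

{n2, n4, n5}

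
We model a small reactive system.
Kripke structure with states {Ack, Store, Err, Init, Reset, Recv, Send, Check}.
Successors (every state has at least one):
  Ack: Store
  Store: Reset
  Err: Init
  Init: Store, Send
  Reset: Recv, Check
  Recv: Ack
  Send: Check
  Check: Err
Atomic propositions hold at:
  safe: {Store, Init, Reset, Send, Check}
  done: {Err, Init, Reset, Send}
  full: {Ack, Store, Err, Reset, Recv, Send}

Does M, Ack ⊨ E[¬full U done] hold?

Sat(¬full) = {Init, Check}
E[¬full U done]: least fixpoint, start Z0 = Sat(done) = {Err, Init, Reset, Send}, add states in Sat(¬full) with some successor in Z. Z1 = {Err, Init, Reset, Send, Check}; fixed.
Sat(E[¬full U done]) = {Err, Init, Reset, Send, Check}
Ack ∉ Sat(E[¬full U done]) = {Err, Init, Reset, Send, Check}, so the formula does not hold at Ack.

No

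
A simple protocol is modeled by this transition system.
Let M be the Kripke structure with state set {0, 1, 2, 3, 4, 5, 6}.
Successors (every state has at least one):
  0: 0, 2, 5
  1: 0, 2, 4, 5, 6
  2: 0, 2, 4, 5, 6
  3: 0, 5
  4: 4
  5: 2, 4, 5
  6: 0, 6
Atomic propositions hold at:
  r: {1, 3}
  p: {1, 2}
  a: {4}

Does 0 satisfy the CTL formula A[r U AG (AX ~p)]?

No

Sat(~p) = {0, 3, 4, 5, 6}
Sat(AX ~p) = {s : every successor in {0, 3, 4, 5, 6}} = {3, 4, 6}
AG (AX ~p): greatest fixpoint, start Z0 = {3, 4, 6}, keep only states in Sat with every successor in Z. Z1 = {4}; fixed.
Sat(AG (AX ~p)) = {4}
A[r U AG (AX ~p)]: least fixpoint, start Z0 = Sat(AG (AX ~p)) = {4}, add states in Sat(r) with every successor in Z. Already a fixed point.
Sat(A[r U AG (AX ~p)]) = {4}
0 ∉ Sat(A[r U AG (AX ~p)]) = {4}, so the formula does not hold at 0.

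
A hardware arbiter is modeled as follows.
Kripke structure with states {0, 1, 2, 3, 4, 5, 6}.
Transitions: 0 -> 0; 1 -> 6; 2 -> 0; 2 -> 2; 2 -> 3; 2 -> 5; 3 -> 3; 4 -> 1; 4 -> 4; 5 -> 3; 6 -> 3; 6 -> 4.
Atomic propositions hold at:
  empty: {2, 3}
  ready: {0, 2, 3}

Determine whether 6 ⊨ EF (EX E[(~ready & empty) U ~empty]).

Yes

Sat(~ready) = {1, 4, 5, 6}
Sat(~ready & empty) = ∅
Sat(~empty) = {0, 1, 4, 5, 6}
E[(~ready & empty) U ~empty]: least fixpoint, start Z0 = Sat(~empty) = {0, 1, 4, 5, 6}, add states in Sat(~ready & empty) with some successor in Z. Already a fixed point.
Sat(E[(~ready & empty) U ~empty]) = {0, 1, 4, 5, 6}
Sat(EX E[(~ready & empty) U ~empty]) = {s : some successor in {0, 1, 4, 5, 6}} = {0, 1, 2, 4, 6}
EF (EX E[(~ready & empty) U ~empty]): least fixpoint, start Z0 = {0, 1, 2, 4, 6}, add states with some successor in Z. Already a fixed point.
Sat(EF (EX E[(~ready & empty) U ~empty])) = {0, 1, 2, 4, 6}
6 ∈ Sat(EF (EX E[(~ready & empty) U ~empty])) = {0, 1, 2, 4, 6}, so the formula holds at 6.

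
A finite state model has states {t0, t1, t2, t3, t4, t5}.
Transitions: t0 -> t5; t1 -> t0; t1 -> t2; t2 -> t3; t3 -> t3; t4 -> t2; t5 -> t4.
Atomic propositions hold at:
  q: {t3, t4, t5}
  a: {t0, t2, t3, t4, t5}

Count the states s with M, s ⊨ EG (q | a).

5

Sat(q | a) = {t0, t2, t3, t4, t5}
EG (q | a): greatest fixpoint, start Z0 = {t0, t2, t3, t4, t5}, keep only states in Sat with some successor in Z. Already a fixed point.
Sat(EG (q | a)) = {t0, t2, t3, t4, t5}
|Sat(EG (q | a))| = |{t0, t2, t3, t4, t5}| = 5.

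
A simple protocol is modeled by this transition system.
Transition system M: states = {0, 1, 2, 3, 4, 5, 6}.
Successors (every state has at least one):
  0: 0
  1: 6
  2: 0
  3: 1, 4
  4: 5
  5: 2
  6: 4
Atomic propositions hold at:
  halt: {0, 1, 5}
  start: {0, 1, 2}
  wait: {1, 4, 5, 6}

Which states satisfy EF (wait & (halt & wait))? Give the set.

Sat(halt & wait) = {1, 5}
Sat(wait & (halt & wait)) = {1, 5}
EF (wait & (halt & wait)): least fixpoint, start Z0 = {1, 5}, add states with some successor in Z. Z1 = {1, 3, 4, 5}; Z2 = {1, 3, 4, 5, 6}; fixed.
Sat(EF (wait & (halt & wait))) = {1, 3, 4, 5, 6}

{1, 3, 4, 5, 6}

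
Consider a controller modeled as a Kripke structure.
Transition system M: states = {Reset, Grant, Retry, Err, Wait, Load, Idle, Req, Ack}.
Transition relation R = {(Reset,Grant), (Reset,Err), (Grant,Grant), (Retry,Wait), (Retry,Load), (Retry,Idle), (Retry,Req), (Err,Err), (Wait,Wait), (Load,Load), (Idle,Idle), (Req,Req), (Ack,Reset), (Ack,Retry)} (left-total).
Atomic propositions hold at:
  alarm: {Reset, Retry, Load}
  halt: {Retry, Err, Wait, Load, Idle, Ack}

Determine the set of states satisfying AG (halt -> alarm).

{Grant, Load, Req}

Sat(halt -> alarm) = {Reset, Grant, Retry, Load, Req}
AG (halt -> alarm): greatest fixpoint, start Z0 = {Reset, Grant, Retry, Load, Req}, keep only states in Sat with every successor in Z. Z1 = {Grant, Load, Req}; fixed.
Sat(AG (halt -> alarm)) = {Grant, Load, Req}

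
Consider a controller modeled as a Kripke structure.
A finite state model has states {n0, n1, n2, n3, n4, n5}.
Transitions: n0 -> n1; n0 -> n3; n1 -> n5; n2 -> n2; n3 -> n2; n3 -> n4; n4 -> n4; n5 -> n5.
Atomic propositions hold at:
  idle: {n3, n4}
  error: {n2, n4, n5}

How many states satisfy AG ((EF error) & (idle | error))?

EF error: least fixpoint, start Z0 = {n2, n4, n5}, add states with some successor in Z. Z1 = {n1, n2, n3, n4, n5}; Z2 = {n0, n1, n2, n3, n4, n5}; fixed.
Sat(EF error) = {n0, n1, n2, n3, n4, n5}
Sat(idle | error) = {n2, n3, n4, n5}
Sat((EF error) & (idle | error)) = {n2, n3, n4, n5}
AG ((EF error) & (idle | error)): greatest fixpoint, start Z0 = {n2, n3, n4, n5}, keep only states in Sat with every successor in Z. Already a fixed point.
Sat(AG ((EF error) & (idle | error))) = {n2, n3, n4, n5}
|Sat(AG ((EF error) & (idle | error)))| = |{n2, n3, n4, n5}| = 4.

4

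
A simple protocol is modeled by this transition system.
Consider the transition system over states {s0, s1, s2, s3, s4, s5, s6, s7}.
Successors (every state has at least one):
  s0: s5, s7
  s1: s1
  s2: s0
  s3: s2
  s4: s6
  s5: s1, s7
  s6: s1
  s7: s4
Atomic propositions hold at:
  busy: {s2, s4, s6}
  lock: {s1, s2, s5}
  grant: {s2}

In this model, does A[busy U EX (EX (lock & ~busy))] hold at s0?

Yes

Sat(~busy) = {s0, s1, s3, s5, s7}
Sat(lock & ~busy) = {s1, s5}
Sat(EX (lock & ~busy)) = {s : some successor in {s1, s5}} = {s0, s1, s5, s6}
Sat(EX (EX (lock & ~busy))) = {s : some successor in {s0, s1, s5, s6}} = {s0, s1, s2, s4, s5, s6}
A[busy U EX (EX (lock & ~busy))]: least fixpoint, start Z0 = Sat(EX (EX (lock & ~busy))) = {s0, s1, s2, s4, s5, s6}, add states in Sat(busy) with every successor in Z. Already a fixed point.
Sat(A[busy U EX (EX (lock & ~busy))]) = {s0, s1, s2, s4, s5, s6}
s0 ∈ Sat(A[busy U EX (EX (lock & ~busy))]) = {s0, s1, s2, s4, s5, s6}, so the formula holds at s0.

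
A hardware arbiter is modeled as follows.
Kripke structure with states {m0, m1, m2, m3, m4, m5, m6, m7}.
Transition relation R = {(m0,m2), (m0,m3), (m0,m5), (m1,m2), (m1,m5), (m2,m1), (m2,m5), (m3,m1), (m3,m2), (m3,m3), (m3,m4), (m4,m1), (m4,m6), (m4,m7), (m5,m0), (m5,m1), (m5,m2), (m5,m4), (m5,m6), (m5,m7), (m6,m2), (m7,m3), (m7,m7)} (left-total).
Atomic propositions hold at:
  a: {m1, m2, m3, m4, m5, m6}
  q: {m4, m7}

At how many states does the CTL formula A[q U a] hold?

6

A[q U a]: least fixpoint, start Z0 = Sat(a) = {m1, m2, m3, m4, m5, m6}, add states in Sat(q) with every successor in Z. Already a fixed point.
Sat(A[q U a]) = {m1, m2, m3, m4, m5, m6}
|Sat(A[q U a])| = |{m1, m2, m3, m4, m5, m6}| = 6.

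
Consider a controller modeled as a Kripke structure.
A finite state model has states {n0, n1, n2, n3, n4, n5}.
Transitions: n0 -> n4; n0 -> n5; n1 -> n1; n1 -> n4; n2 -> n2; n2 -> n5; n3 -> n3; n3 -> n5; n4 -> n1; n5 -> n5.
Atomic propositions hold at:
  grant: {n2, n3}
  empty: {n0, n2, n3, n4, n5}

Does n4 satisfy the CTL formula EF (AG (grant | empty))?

Sat(grant | empty) = {n0, n2, n3, n4, n5}
AG (grant | empty): greatest fixpoint, start Z0 = {n0, n2, n3, n4, n5}, keep only states in Sat with every successor in Z. Z1 = {n0, n2, n3, n5}; Z2 = {n2, n3, n5}; fixed.
Sat(AG (grant | empty)) = {n2, n3, n5}
EF (AG (grant | empty)): least fixpoint, start Z0 = {n2, n3, n5}, add states with some successor in Z. Z1 = {n0, n2, n3, n5}; fixed.
Sat(EF (AG (grant | empty))) = {n0, n2, n3, n5}
n4 ∉ Sat(EF (AG (grant | empty))) = {n0, n2, n3, n5}, so the formula does not hold at n4.

No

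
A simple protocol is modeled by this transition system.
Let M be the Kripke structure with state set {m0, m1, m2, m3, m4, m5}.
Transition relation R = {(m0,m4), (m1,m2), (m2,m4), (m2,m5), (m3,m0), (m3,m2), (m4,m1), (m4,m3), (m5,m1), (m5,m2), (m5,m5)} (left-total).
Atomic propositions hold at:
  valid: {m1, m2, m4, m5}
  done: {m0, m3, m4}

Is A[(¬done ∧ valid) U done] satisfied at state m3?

Yes

Sat(¬done) = {m1, m2, m5}
Sat(¬done ∧ valid) = {m1, m2, m5}
A[(¬done ∧ valid) U done]: least fixpoint, start Z0 = Sat(done) = {m0, m3, m4}, add states in Sat(¬done ∧ valid) with every successor in Z. Already a fixed point.
Sat(A[(¬done ∧ valid) U done]) = {m0, m3, m4}
m3 ∈ Sat(A[(¬done ∧ valid) U done]) = {m0, m3, m4}, so the formula holds at m3.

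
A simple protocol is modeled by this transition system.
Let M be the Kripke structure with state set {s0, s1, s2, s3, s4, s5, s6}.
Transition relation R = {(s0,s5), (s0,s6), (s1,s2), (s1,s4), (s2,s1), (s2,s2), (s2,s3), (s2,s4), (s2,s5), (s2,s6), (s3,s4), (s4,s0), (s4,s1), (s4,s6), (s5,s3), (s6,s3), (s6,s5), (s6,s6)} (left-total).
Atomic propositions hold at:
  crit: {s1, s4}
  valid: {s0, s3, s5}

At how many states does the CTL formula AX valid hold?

Sat(AX valid) = {s : every successor in {s0, s3, s5}} = {s5}
|Sat(AX valid)| = |{s5}| = 1.

1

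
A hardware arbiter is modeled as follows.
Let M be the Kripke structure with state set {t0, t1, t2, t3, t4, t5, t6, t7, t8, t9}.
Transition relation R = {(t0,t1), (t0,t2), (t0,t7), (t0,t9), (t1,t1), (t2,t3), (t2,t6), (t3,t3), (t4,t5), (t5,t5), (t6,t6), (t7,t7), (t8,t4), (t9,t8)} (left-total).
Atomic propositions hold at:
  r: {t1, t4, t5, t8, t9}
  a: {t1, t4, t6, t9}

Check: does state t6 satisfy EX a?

Sat(EX a) = {s : some successor in {t1, t4, t6, t9}} = {t0, t1, t2, t6, t8}
t6 ∈ Sat(EX a) = {t0, t1, t2, t6, t8}, so the formula holds at t6.

Yes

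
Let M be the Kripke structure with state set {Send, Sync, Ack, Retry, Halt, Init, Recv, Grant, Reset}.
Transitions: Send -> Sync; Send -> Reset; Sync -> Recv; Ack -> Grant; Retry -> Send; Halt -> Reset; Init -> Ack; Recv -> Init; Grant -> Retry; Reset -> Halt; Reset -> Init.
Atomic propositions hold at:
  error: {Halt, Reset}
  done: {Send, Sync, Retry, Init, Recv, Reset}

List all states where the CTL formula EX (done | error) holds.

{Send, Sync, Retry, Halt, Recv, Grant, Reset}

Sat(done | error) = {Send, Sync, Retry, Halt, Init, Recv, Reset}
Sat(EX (done | error)) = {s : some successor in {Send, Sync, Retry, Halt, Init, Recv, Reset}} = {Send, Sync, Retry, Halt, Recv, Grant, Reset}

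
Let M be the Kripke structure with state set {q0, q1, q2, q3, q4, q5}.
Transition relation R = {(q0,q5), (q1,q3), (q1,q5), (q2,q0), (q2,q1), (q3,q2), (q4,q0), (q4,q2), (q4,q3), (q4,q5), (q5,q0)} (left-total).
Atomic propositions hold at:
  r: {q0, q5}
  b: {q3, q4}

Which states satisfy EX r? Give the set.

Sat(EX r) = {s : some successor in {q0, q5}} = {q0, q1, q2, q4, q5}

{q0, q1, q2, q4, q5}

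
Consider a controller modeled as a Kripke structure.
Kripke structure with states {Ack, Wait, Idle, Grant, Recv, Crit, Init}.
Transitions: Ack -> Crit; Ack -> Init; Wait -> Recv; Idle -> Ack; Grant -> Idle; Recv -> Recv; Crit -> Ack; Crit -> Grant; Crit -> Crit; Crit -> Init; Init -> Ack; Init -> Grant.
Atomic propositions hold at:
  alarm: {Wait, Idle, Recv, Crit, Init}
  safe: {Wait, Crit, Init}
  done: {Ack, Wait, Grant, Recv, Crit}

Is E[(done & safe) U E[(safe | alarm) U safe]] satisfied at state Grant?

Sat(done & safe) = {Wait, Crit}
Sat(safe | alarm) = {Wait, Idle, Recv, Crit, Init}
E[(safe | alarm) U safe]: least fixpoint, start Z0 = Sat(safe) = {Wait, Crit, Init}, add states in Sat(safe | alarm) with some successor in Z. Already a fixed point.
Sat(E[(safe | alarm) U safe]) = {Wait, Crit, Init}
E[(done & safe) U E[(safe | alarm) U safe]]: least fixpoint, start Z0 = Sat(E[(safe | alarm) U safe]) = {Wait, Crit, Init}, add states in Sat(done & safe) with some successor in Z. Already a fixed point.
Sat(E[(done & safe) U E[(safe | alarm) U safe]]) = {Wait, Crit, Init}
Grant ∉ Sat(E[(done & safe) U E[(safe | alarm) U safe]]) = {Wait, Crit, Init}, so the formula does not hold at Grant.

No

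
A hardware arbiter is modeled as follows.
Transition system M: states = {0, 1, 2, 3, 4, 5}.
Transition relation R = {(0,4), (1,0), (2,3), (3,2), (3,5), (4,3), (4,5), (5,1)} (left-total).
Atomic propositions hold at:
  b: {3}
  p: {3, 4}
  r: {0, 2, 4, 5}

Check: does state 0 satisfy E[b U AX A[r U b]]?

A[r U b]: least fixpoint, start Z0 = Sat(b) = {3}, add states in Sat(r) with every successor in Z. Z1 = {2, 3}; fixed.
Sat(A[r U b]) = {2, 3}
Sat(AX A[r U b]) = {s : every successor in {2, 3}} = {2}
E[b U AX A[r U b]]: least fixpoint, start Z0 = Sat(AX A[r U b]) = {2}, add states in Sat(b) with some successor in Z. Z1 = {2, 3}; fixed.
Sat(E[b U AX A[r U b]]) = {2, 3}
0 ∉ Sat(E[b U AX A[r U b]]) = {2, 3}, so the formula does not hold at 0.

No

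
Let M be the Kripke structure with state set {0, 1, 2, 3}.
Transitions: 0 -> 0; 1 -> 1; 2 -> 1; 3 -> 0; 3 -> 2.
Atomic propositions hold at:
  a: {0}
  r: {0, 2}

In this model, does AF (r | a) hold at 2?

Yes

Sat(r | a) = {0, 2}
AF (r | a): least fixpoint, start Z0 = {0, 2}, add states with every successor in Z. Z1 = {0, 2, 3}; fixed.
Sat(AF (r | a)) = {0, 2, 3}
2 ∈ Sat(AF (r | a)) = {0, 2, 3}, so the formula holds at 2.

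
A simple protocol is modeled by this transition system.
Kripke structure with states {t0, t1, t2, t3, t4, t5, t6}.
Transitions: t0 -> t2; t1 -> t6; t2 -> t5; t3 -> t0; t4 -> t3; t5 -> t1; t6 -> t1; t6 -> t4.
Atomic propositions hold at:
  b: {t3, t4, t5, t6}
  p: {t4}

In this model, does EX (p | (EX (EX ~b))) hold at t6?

Yes

Sat(~b) = {t0, t1, t2}
Sat(EX ~b) = {s : some successor in {t0, t1, t2}} = {t0, t3, t5, t6}
Sat(EX (EX ~b)) = {s : some successor in {t0, t3, t5, t6}} = {t1, t2, t3, t4}
Sat(p | (EX (EX ~b))) = {t1, t2, t3, t4}
Sat(EX (p | (EX (EX ~b)))) = {s : some successor in {t1, t2, t3, t4}} = {t0, t4, t5, t6}
t6 ∈ Sat(EX (p | (EX (EX ~b)))) = {t0, t4, t5, t6}, so the formula holds at t6.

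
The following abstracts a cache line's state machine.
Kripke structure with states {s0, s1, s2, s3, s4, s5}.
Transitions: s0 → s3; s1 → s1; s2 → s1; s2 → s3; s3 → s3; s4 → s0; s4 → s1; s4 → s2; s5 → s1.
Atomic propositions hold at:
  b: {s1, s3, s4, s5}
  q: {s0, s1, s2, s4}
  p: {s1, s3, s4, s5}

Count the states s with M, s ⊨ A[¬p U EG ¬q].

Sat(¬p) = {s0, s2}
Sat(¬q) = {s3, s5}
EG ¬q: greatest fixpoint, start Z0 = {s3, s5}, keep only states in Sat with some successor in Z. Z1 = {s3}; fixed.
Sat(EG ¬q) = {s3}
A[¬p U EG ¬q]: least fixpoint, start Z0 = Sat(EG ¬q) = {s3}, add states in Sat(¬p) with every successor in Z. Z1 = {s0, s3}; fixed.
Sat(A[¬p U EG ¬q]) = {s0, s3}
|Sat(A[¬p U EG ¬q])| = |{s0, s3}| = 2.

2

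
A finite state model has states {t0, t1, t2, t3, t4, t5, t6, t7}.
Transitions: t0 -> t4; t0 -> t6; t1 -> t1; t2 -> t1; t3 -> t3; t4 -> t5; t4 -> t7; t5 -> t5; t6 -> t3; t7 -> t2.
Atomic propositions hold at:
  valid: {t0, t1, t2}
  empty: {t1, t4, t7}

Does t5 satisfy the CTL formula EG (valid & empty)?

No

Sat(valid & empty) = {t1}
EG (valid & empty): greatest fixpoint, start Z0 = {t1}, keep only states in Sat with some successor in Z. Already a fixed point.
Sat(EG (valid & empty)) = {t1}
t5 ∉ Sat(EG (valid & empty)) = {t1}, so the formula does not hold at t5.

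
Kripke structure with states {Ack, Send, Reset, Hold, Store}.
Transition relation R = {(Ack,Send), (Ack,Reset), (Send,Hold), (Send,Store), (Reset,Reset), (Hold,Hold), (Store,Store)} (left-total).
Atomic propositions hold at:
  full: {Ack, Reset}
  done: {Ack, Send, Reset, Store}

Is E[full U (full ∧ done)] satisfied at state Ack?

Yes

Sat(full ∧ done) = {Ack, Reset}
E[full U (full ∧ done)]: least fixpoint, start Z0 = Sat((full ∧ done)) = {Ack, Reset}, add states in Sat(full) with some successor in Z. Already a fixed point.
Sat(E[full U (full ∧ done)]) = {Ack, Reset}
Ack ∈ Sat(E[full U (full ∧ done)]) = {Ack, Reset}, so the formula holds at Ack.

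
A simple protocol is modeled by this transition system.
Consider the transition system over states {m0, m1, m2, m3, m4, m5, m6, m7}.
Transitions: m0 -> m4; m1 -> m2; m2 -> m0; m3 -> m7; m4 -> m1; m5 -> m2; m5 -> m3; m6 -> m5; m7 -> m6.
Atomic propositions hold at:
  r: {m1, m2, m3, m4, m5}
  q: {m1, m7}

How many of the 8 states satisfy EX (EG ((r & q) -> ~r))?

Sat(r & q) = {m1}
Sat(~r) = {m0, m6, m7}
Sat((r & q) -> ~r) = {m0, m2, m3, m4, m5, m6, m7}
EG ((r & q) -> ~r): greatest fixpoint, start Z0 = {m0, m2, m3, m4, m5, m6, m7}, keep only states in Sat with some successor in Z. Z1 = {m0, m2, m3, m5, m6, m7}; Z2 = {m2, m3, m5, m6, m7}; Z3 = {m3, m5, m6, m7}; fixed.
Sat(EG ((r & q) -> ~r)) = {m3, m5, m6, m7}
Sat(EX (EG ((r & q) -> ~r))) = {s : some successor in {m3, m5, m6, m7}} = {m3, m5, m6, m7}
|Sat(EX (EG ((r & q) -> ~r)))| = |{m3, m5, m6, m7}| = 4.

4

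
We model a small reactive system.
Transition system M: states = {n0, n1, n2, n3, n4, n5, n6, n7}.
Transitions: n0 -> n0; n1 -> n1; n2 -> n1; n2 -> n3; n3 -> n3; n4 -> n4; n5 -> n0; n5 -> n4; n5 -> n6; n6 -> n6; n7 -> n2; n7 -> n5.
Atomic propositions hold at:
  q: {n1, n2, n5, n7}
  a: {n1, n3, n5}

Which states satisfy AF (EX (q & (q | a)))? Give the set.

{n1, n2, n7}

Sat(q | a) = {n1, n2, n3, n5, n7}
Sat(q & (q | a)) = {n1, n2, n5, n7}
Sat(EX (q & (q | a))) = {s : some successor in {n1, n2, n5, n7}} = {n1, n2, n7}
AF (EX (q & (q | a))): least fixpoint, start Z0 = {n1, n2, n7}, add states with every successor in Z. Already a fixed point.
Sat(AF (EX (q & (q | a)))) = {n1, n2, n7}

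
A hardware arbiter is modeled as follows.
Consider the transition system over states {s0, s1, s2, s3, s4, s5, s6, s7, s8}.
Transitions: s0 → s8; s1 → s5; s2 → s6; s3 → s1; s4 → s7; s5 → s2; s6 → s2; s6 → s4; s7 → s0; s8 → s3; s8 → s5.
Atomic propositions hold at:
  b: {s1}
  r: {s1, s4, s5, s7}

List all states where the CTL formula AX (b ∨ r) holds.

Sat(b ∨ r) = {s1, s4, s5, s7}
Sat(AX (b ∨ r)) = {s : every successor in {s1, s4, s5, s7}} = {s1, s3, s4}

{s1, s3, s4}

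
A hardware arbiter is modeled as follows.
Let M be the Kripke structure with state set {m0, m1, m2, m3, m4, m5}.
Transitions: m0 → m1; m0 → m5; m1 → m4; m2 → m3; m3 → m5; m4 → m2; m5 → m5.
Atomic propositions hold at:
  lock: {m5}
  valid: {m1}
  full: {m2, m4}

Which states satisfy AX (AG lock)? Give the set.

AG lock: greatest fixpoint, start Z0 = {m5}, keep only states in Sat with every successor in Z. Already a fixed point.
Sat(AG lock) = {m5}
Sat(AX (AG lock)) = {s : every successor in {m5}} = {m3, m5}

{m3, m5}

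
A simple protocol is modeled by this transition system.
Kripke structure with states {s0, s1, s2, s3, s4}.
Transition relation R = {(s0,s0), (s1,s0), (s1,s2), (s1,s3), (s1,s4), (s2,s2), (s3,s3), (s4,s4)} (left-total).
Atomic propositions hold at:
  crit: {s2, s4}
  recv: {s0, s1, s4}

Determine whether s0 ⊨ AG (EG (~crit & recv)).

Yes

Sat(~crit) = {s0, s1, s3}
Sat(~crit & recv) = {s0, s1}
EG (~crit & recv): greatest fixpoint, start Z0 = {s0, s1}, keep only states in Sat with some successor in Z. Already a fixed point.
Sat(EG (~crit & recv)) = {s0, s1}
AG (EG (~crit & recv)): greatest fixpoint, start Z0 = {s0, s1}, keep only states in Sat with every successor in Z. Z1 = {s0}; fixed.
Sat(AG (EG (~crit & recv))) = {s0}
s0 ∈ Sat(AG (EG (~crit & recv))) = {s0}, so the formula holds at s0.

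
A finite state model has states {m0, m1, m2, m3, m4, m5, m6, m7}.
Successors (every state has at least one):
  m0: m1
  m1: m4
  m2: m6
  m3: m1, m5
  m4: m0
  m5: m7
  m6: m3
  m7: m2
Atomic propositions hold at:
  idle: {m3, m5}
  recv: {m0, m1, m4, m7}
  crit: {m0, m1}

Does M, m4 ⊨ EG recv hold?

EG recv: greatest fixpoint, start Z0 = {m0, m1, m4, m7}, keep only states in Sat with some successor in Z. Z1 = {m0, m1, m4}; fixed.
Sat(EG recv) = {m0, m1, m4}
m4 ∈ Sat(EG recv) = {m0, m1, m4}, so the formula holds at m4.

Yes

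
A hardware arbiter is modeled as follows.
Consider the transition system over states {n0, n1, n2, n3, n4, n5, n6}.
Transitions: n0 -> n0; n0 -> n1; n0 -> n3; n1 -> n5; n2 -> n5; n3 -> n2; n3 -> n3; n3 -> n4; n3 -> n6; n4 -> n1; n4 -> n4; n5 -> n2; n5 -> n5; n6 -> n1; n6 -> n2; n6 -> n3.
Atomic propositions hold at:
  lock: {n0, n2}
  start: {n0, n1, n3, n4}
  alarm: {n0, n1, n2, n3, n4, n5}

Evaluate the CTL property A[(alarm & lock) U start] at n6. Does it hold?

Sat(alarm & lock) = {n0, n2}
A[(alarm & lock) U start]: least fixpoint, start Z0 = Sat(start) = {n0, n1, n3, n4}, add states in Sat(alarm & lock) with every successor in Z. Already a fixed point.
Sat(A[(alarm & lock) U start]) = {n0, n1, n3, n4}
n6 ∉ Sat(A[(alarm & lock) U start]) = {n0, n1, n3, n4}, so the formula does not hold at n6.

No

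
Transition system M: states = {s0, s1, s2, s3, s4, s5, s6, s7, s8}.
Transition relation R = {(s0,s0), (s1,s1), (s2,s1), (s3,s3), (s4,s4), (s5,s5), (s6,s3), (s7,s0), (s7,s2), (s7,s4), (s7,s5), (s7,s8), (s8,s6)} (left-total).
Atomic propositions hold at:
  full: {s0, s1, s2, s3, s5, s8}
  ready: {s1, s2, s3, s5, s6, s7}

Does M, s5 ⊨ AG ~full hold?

Sat(~full) = {s4, s6, s7}
AG ~full: greatest fixpoint, start Z0 = {s4, s6, s7}, keep only states in Sat with every successor in Z. Z1 = {s4}; fixed.
Sat(AG ~full) = {s4}
s5 ∉ Sat(AG ~full) = {s4}, so the formula does not hold at s5.

No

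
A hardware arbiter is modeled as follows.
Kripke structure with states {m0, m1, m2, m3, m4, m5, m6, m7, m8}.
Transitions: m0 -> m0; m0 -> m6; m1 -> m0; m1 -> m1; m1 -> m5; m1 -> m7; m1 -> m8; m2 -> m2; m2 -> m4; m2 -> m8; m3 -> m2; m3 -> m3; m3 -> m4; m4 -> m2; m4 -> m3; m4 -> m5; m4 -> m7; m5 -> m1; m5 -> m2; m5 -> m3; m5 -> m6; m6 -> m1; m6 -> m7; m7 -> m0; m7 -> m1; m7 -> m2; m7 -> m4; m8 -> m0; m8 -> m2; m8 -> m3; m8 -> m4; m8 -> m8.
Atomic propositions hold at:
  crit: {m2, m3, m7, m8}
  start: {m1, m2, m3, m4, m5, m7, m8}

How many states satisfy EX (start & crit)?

8

Sat(start & crit) = {m2, m3, m7, m8}
Sat(EX (start & crit)) = {s : some successor in {m2, m3, m7, m8}} = {m1, m2, m3, m4, m5, m6, m7, m8}
|Sat(EX (start & crit))| = |{m1, m2, m3, m4, m5, m6, m7, m8}| = 8.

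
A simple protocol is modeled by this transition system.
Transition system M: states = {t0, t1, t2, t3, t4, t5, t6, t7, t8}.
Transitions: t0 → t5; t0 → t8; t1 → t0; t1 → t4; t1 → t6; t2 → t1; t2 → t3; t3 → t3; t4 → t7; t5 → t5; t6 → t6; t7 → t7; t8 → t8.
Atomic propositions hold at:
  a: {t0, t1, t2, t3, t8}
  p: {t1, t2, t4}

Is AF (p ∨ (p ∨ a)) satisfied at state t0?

Sat(p ∨ a) = {t0, t1, t2, t3, t4, t8}
Sat(p ∨ (p ∨ a)) = {t0, t1, t2, t3, t4, t8}
AF (p ∨ (p ∨ a)): least fixpoint, start Z0 = {t0, t1, t2, t3, t4, t8}, add states with every successor in Z. Already a fixed point.
Sat(AF (p ∨ (p ∨ a))) = {t0, t1, t2, t3, t4, t8}
t0 ∈ Sat(AF (p ∨ (p ∨ a))) = {t0, t1, t2, t3, t4, t8}, so the formula holds at t0.

Yes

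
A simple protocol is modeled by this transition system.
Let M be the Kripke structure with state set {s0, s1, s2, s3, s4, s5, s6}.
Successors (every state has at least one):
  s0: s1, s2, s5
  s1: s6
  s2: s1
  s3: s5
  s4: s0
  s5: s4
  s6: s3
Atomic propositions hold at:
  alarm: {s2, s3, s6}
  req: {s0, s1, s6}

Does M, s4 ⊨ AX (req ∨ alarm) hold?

Sat(req ∨ alarm) = {s0, s1, s2, s3, s6}
Sat(AX (req ∨ alarm)) = {s : every successor in {s0, s1, s2, s3, s6}} = {s1, s2, s4, s6}
s4 ∈ Sat(AX (req ∨ alarm)) = {s1, s2, s4, s6}, so the formula holds at s4.

Yes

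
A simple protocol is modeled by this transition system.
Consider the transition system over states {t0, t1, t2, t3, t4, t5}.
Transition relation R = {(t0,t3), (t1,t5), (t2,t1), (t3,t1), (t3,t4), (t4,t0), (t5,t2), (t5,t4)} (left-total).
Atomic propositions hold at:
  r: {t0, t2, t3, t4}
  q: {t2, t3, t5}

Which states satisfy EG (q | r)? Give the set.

Sat(q | r) = {t0, t2, t3, t4, t5}
EG (q | r): greatest fixpoint, start Z0 = {t0, t2, t3, t4, t5}, keep only states in Sat with some successor in Z. Z1 = {t0, t3, t4, t5}; fixed.
Sat(EG (q | r)) = {t0, t3, t4, t5}

{t0, t3, t4, t5}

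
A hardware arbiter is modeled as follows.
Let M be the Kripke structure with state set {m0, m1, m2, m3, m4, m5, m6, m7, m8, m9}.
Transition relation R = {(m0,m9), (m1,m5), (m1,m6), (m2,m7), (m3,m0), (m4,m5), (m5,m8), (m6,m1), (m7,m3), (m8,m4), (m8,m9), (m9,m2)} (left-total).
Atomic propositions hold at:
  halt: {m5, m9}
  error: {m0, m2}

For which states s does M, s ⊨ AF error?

{m0, m2, m3, m7, m9}

AF error: least fixpoint, start Z0 = {m0, m2}, add states with every successor in Z. Z1 = {m0, m2, m3, m9}; Z2 = {m0, m2, m3, m7, m9}; fixed.
Sat(AF error) = {m0, m2, m3, m7, m9}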